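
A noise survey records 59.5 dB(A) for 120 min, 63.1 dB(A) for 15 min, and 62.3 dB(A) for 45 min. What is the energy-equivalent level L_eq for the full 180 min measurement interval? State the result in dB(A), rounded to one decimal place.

L_eq = 10·log₁₀[(1/T)·Σ tᵢ·10^(Lᵢ/10)] with T = 180 min.
Σ tᵢ·10^(Lᵢ/10) = 120·10^(59.5/10) + 15·10^(63.1/10) + 45·10^(62.3/10) = 2.140e+08.
L_eq = 10·log₁₀(2.140e+08/180) = 60.75 dB(A).

60.8 dB(A)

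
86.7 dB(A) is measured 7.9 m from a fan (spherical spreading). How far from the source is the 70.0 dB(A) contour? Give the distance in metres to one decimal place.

54.0 m

For a point source L₁ − L₂ = 20·log₁₀(r₂/r₁), so r₂ = r₁·10^((L₁−L₂)/20).
r₂ = 7.9·10^((86.7−70.0)/20) = 7.9·10^(16.7/20) = 54.03 m.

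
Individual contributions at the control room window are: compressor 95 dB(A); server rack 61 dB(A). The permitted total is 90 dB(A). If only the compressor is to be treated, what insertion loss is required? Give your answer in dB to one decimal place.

The untreated sources together contribute 10^(61/10) = 1.259e+06, i.e. 61.00 dB(A).
The limit corresponds to 10^(90/10) = 1.000e+09; subtracting the fixed part leaves 9.987e+08 for the compressor, i.e. 89.99 dB(A).
Required insertion loss = 95 − 89.99 = 5.01 dB.

5.0 dB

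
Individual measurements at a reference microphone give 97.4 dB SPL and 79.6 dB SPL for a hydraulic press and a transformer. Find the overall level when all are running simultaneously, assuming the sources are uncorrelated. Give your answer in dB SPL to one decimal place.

Incoherent sources combine by intensity addition: L_total = 10·log₁₀(Σ 10^(L_i/10)).
Σ 10^(L/10) = 10^(97.4/10) + 10^(79.6/10) = 5.587e+09.
L_total = 10·log₁₀(5.587e+09) = 97.47 dB SPL.

97.5 dB SPL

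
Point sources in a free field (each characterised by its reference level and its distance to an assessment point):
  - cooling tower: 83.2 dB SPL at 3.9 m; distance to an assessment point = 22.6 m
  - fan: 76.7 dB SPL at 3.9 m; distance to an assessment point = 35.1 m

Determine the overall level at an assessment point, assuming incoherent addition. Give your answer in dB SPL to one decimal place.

First find each source's level at the receiver (point-source: −20·log₁₀(r/r_ref)), then combine on an intensity basis.
cooling tower: 83.2 − 20·log₁₀(22.6/3.9) = 83.2 − 15.26 = 67.94 dB SPL.
fan: 76.7 − 20·log₁₀(35.1/3.9) = 76.7 − 19.08 = 57.62 dB SPL.
Σ 10^(L/10) = 6.799e+06 → L_total = 10·log₁₀(6.799e+06) = 68.32 dB SPL.

68.3 dB SPL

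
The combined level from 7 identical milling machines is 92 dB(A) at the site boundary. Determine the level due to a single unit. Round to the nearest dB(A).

84 dB(A)

7 equal contributions raise the level by 10·log₁₀ 7 = 8.451 dB, so each unit alone gives 92 − 8.451.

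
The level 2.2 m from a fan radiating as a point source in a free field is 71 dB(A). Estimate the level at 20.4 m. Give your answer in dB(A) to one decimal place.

51.7 dB(A)

Spherical spreading from a point source gives a 20·log₁₀(r₂/r₁) drop.
L₂ = 71 − 20·log₁₀(20.4/2.2) = 71 − 19.344 = 51.66 dB(A).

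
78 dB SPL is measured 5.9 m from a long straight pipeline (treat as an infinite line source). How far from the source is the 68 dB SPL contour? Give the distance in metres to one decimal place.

For a line source L₁ − L₂ = 10·log₁₀(r₂/r₁), so r₂ = r₁·10^((L₁−L₂)/10).
r₂ = 5.9·10^((78−68)/10) = 5.9·10^(10.0/10) = 59.00 m.

59.0 m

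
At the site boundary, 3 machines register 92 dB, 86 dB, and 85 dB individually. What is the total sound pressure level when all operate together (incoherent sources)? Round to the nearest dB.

Incoherent sources combine by intensity addition: L_total = 10·log₁₀(Σ 10^(L_i/10)).
Σ 10^(L/10) = 10^(92/10) + 10^(86/10) + 10^(85/10) = 2.299e+09.
L_total = 10·log₁₀(2.299e+09) = 93.62 dB.

94 dB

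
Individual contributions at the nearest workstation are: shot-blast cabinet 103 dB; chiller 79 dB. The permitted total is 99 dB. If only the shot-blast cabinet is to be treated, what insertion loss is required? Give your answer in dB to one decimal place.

4.0 dB

The untreated sources together contribute 10^(79/10) = 7.943e+07, i.e. 79.00 dB.
To meet 99 dB overall, the treated shot-blast cabinet may contribute at most 10^(99/10) − 7.943e+07 = 7.864e+09, i.e. 98.96 dB.
So the shot-blast cabinet must be reduced from 103 to 98.96 dB: IL = 4.04 dB.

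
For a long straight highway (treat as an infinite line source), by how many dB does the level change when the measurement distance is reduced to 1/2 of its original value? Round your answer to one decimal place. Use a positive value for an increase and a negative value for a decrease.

A line source loses 3 dB per doubling of distance; generally ΔL = −10·log₁₀(r₂/r₁).
ΔL = −10·log₁₀(0.5) = +3.01 dB.

+3.0 dB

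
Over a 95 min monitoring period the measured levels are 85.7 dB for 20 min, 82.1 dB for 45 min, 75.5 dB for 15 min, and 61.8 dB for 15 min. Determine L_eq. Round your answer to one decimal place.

82.1 dB

Weight each interval's intensity by its duration and average over T = 95 min:
Σ tᵢ·10^(Lᵢ/10) = 20·10^(85.7/10) + 45·10^(82.1/10) + 15·10^(75.5/10) + 15·10^(61.8/10) = 1.528e+10.
L_eq = 10·log₁₀(1.528e+10/95) = 82.07 dB.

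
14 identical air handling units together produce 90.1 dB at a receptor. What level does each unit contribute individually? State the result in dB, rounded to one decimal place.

Dividing the total intensity by 14 lowers the level by 10·log₁₀ 14 = 11.461 dB: L₁ = 90.1 − 11.461.

78.6 dB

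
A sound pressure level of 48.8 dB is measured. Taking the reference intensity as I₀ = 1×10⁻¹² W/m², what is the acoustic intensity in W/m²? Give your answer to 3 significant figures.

7.59e-08 W/m²

I/I₀ = 10^(48.8/10) = 7.586e+04, so I = 7.586e+04 × 10⁻¹² W/m².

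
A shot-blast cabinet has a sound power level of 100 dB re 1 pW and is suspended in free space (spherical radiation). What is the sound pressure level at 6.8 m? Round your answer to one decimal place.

The power spreads over a sphere of area 4π·r², so L_p = L_w − 10·log₁₀(4π·r²).
4π·r² = 581.1 m², 10·log₁₀ of that is 27.642 dB.
L_p = 100 − 27.642 = 72.36 dB.

72.4 dB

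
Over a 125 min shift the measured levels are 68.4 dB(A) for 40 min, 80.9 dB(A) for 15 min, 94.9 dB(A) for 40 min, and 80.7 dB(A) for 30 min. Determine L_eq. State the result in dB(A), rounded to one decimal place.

90.1 dB(A)

L_eq = 10·log₁₀[(1/T)·Σ tᵢ·10^(Lᵢ/10)] with T = 125 min.
Σ tᵢ·10^(Lᵢ/10) = 40·10^(68.4/10) + 15·10^(80.9/10) + 40·10^(94.9/10) + 30·10^(80.7/10) = 1.293e+11.
L_eq = 10·log₁₀(1.293e+11/125) = 90.15 dB(A).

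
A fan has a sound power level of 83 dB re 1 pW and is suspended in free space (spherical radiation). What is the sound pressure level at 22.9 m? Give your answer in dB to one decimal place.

44.8 dB

L_p = L_w − 10·log₁₀(4π·r²) with r = 22.9 m.
4π·r² = 6590 m², 10·log₁₀ of that is 38.189 dB.
L_p = 83 − 38.189 = 44.81 dB.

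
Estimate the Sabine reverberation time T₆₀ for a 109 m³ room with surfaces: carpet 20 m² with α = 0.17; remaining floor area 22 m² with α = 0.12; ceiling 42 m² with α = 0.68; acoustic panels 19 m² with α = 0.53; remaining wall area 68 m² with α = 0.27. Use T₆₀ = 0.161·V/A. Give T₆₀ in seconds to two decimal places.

0.28 s

Summing Sᵢαᵢ: 20·0.17 + 22·0.12 + 42·0.68 + 19·0.53 + 68·0.27 = 63.03 m².
T₆₀ = 0.161 × 109 / 63.03 = 0.278 s.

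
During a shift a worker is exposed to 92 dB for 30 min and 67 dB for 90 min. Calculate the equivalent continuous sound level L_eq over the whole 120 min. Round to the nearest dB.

86 dB

Weight each interval's intensity by its duration and average over T = 120 min:
Σ tᵢ·10^(Lᵢ/10) = 30·10^(92/10) + 90·10^(67/10) = 4.800e+10.
L_eq = 10·log₁₀(4.800e+10/120) = 86.02 dB.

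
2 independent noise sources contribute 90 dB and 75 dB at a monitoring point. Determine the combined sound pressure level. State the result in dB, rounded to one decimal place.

90.1 dB

For uncorrelated sources the intensities add, so convert each level to linear form, sum, and take 10·log₁₀ of the total.
Σ 10^(L/10) = 10^(90/10) + 10^(75/10) = 1.032e+09.
L_total = 10·log₁₀(1.032e+09) = 90.14 dB.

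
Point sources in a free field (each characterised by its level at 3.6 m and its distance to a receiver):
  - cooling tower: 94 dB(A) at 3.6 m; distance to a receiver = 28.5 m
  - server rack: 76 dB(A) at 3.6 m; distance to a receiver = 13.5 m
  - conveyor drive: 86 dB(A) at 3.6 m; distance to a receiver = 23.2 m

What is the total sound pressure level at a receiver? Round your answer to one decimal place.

First find each source's level at the receiver (point-source: −20·log₁₀(r/r_ref)), then combine on an intensity basis.
cooling tower: 94 − 20·log₁₀(28.5/3.6) = 94 − 17.97 = 76.03 dB(A).
server rack: 76 − 20·log₁₀(13.5/3.6) = 76 − 11.48 = 64.52 dB(A).
conveyor drive: 86 − 20·log₁₀(23.2/3.6) = 86 − 16.18 = 69.82 dB(A).
Σ 10^(L/10) = 5.250e+07 → L_total = 10·log₁₀(5.250e+07) = 77.20 dB(A).

77.2 dB(A)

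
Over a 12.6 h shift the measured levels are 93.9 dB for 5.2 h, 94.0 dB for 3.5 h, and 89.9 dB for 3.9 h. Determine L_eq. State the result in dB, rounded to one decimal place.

L_eq = 10·log₁₀[(1/T)·Σ tᵢ·10^(Lᵢ/10)] with T = 12.6 h.
Σ tᵢ·10^(Lᵢ/10) = 5.2·10^(93.9/10) + 3.5·10^(94.0/10) + 3.9·10^(89.9/10) = 2.537e+10.
L_eq = 10·log₁₀(2.537e+10/12.6) = 93.04 dB.

93.0 dB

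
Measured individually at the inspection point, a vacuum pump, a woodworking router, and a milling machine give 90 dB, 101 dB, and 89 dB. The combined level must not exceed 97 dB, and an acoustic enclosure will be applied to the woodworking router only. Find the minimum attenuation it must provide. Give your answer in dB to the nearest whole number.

6 dB

Fixed contribution from the other sources: Σ 10^(L/10) = 10^(90/10) + 10^(89/10) = 1.794e+09 (92.54 dB).
The limit corresponds to 10^(97/10) = 5.012e+09; subtracting the fixed part leaves 3.218e+09 for the woodworking router, i.e. 95.08 dB.
So the woodworking router must be reduced from 101 to 95.08 dB: IL = 5.92 dB.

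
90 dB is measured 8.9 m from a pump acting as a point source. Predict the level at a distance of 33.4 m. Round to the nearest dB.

79 dB

Spherical spreading from a point source gives a 20·log₁₀(r₂/r₁) drop.
L₂ = 90 − 20·log₁₀(33.4/8.9) = 90 − 11.487 = 78.51 dB.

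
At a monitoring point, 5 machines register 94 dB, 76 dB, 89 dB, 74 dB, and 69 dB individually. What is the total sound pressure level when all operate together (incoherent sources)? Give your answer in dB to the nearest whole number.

95 dB

Incoherent sources combine by intensity addition: L_total = 10·log₁₀(Σ 10^(L_i/10)).
Σ 10^(L/10) = 10^(94/10) + 10^(76/10) + 10^(89/10) + 10^(74/10) + 10^(69/10) = 3.379e+09.
L_total = 10·log₁₀(3.379e+09) = 95.29 dB.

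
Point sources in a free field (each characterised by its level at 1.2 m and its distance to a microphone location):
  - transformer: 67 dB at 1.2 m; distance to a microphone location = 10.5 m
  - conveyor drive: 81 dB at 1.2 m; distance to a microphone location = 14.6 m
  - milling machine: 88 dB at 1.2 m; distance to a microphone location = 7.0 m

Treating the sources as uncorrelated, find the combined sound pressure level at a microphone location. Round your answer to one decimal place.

72.9 dB

Apply inverse-square spreading to bring every level to the receiver, then sum 10^(L/10).
transformer: 67 − 20·log₁₀(10.5/1.2) = 67 − 18.84 = 48.16 dB.
conveyor drive: 81 − 20·log₁₀(14.6/1.2) = 81 − 21.70 = 59.30 dB.
milling machine: 88 − 20·log₁₀(7.0/1.2) = 88 − 15.32 = 72.68 dB.
Σ 10^(L/10) = 1.946e+07 → L_total = 10·log₁₀(1.946e+07) = 72.89 dB.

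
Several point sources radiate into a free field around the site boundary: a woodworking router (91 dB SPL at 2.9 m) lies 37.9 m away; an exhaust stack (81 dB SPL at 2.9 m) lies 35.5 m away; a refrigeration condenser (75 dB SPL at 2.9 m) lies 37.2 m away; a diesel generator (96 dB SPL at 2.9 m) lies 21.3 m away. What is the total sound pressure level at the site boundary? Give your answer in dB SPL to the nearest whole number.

79 dB SPL

First find each source's level at the receiver (point-source: −20·log₁₀(r/r_ref)), then combine on an intensity basis.
woodworking router: 91 − 20·log₁₀(37.9/2.9) = 91 − 22.32 = 68.68 dB SPL.
exhaust stack: 81 − 20·log₁₀(35.5/2.9) = 81 − 21.76 = 59.24 dB SPL.
refrigeration condenser: 75 − 20·log₁₀(37.2/2.9) = 75 − 22.16 = 52.84 dB SPL.
diesel generator: 96 − 20·log₁₀(21.3/2.9) = 96 − 17.32 = 78.68 dB SPL.
Σ 10^(L/10) = 8.220e+07 → L_total = 10·log₁₀(8.220e+07) = 79.15 dB SPL.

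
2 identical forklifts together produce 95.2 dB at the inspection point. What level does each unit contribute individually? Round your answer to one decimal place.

Dividing the total intensity by 2 lowers the level by 10·log₁₀ 2 = 3.010 dB: L₁ = 95.2 − 3.010.

92.2 dB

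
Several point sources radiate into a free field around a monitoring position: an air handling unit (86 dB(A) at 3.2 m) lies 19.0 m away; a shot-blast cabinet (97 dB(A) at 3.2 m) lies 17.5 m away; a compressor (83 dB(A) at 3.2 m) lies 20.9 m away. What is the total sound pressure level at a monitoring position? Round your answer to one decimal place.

82.6 dB(A)

First find each source's level at the receiver (point-source: −20·log₁₀(r/r_ref)), then combine on an intensity basis.
air handling unit: 86 − 20·log₁₀(19.0/3.2) = 86 − 15.47 = 70.53 dB(A).
shot-blast cabinet: 97 − 20·log₁₀(17.5/3.2) = 97 − 14.76 = 82.24 dB(A).
compressor: 83 − 20·log₁₀(20.9/3.2) = 83 − 16.30 = 66.70 dB(A).
Σ 10^(L/10) = 1.836e+08 → L_total = 10·log₁₀(1.836e+08) = 82.64 dB(A).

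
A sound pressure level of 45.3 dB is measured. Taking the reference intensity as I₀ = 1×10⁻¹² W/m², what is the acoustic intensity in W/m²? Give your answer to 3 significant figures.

I/I₀ = 10^(45.3/10) = 3.388e+04, so I = 3.388e+04 × 10⁻¹² W/m².

3.39e-08 W/m²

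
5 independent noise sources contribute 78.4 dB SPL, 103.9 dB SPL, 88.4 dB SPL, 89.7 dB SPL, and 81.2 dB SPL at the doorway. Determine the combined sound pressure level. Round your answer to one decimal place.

Incoherent sources combine by intensity addition: L_total = 10·log₁₀(Σ 10^(L_i/10)).
Σ 10^(L/10) = 10^(78.4/10) + 10^(103.9/10) + 10^(88.4/10) + 10^(89.7/10) + 10^(81.2/10) = 2.637e+10.
L_total = 10·log₁₀(2.637e+10) = 104.21 dB SPL.

104.2 dB SPL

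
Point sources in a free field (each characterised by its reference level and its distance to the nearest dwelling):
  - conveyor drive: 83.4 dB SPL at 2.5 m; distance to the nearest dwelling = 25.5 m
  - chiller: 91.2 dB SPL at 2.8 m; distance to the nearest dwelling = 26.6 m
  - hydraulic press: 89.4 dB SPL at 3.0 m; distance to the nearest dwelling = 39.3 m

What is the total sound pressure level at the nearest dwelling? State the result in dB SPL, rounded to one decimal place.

73.4 dB SPL

Apply inverse-square spreading to bring every level to the receiver, then sum 10^(L/10).
conveyor drive: 83.4 − 20·log₁₀(25.5/2.5) = 83.4 − 20.17 = 63.23 dB SPL.
chiller: 91.2 − 20·log₁₀(26.6/2.8) = 91.2 − 19.55 = 71.65 dB SPL.
hydraulic press: 89.4 − 20·log₁₀(39.3/3.0) = 89.4 − 22.35 = 67.05 dB SPL.
Σ 10^(L/10) = 2.178e+07 → L_total = 10·log₁₀(2.178e+07) = 73.38 dB SPL.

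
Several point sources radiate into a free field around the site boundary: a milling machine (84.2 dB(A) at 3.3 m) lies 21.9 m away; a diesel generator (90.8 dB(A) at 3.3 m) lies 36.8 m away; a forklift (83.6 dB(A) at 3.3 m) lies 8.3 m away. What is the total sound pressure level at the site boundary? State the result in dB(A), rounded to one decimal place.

77.1 dB(A)

First find each source's level at the receiver (point-source: −20·log₁₀(r/r_ref)), then combine on an intensity basis.
milling machine: 84.2 − 20·log₁₀(21.9/3.3) = 84.2 − 16.44 = 67.76 dB(A).
diesel generator: 90.8 − 20·log₁₀(36.8/3.3) = 90.8 − 20.95 = 69.85 dB(A).
forklift: 83.6 − 20·log₁₀(8.3/3.3) = 83.6 − 8.01 = 75.59 dB(A).
Σ 10^(L/10) = 5.185e+07 → L_total = 10·log₁₀(5.185e+07) = 77.15 dB(A).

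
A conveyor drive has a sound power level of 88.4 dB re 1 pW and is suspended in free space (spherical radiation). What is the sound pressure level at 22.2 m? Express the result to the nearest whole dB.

Free-field spherical radiation: L_p = L_w − 10·log₁₀(4π·r²), r = 22.2 m.
4π·r² = 6193 m², 10·log₁₀ of that is 37.919 dB.
L_p = 88.4 − 37.919 = 50.48 dB.

50 dB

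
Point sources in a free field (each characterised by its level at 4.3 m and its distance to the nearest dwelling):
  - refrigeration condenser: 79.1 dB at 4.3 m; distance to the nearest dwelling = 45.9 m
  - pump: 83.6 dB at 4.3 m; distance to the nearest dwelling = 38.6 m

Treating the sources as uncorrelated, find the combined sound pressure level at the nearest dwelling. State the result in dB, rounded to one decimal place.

First find each source's level at the receiver (point-source: −20·log₁₀(r/r_ref)), then combine on an intensity basis.
refrigeration condenser: 79.1 − 20·log₁₀(45.9/4.3) = 79.1 − 20.57 = 58.53 dB.
pump: 83.6 − 20·log₁₀(38.6/4.3) = 83.6 − 19.06 = 64.54 dB.
Σ 10^(L/10) = 3.556e+06 → L_total = 10·log₁₀(3.556e+06) = 65.51 dB.

65.5 dB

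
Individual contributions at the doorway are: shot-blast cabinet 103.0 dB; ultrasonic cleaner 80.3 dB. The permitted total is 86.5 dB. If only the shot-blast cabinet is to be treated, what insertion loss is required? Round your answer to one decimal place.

Fixed contribution from the other source: Σ 10^(L/10) = 10^(80.3/10) = 1.072e+08 (80.30 dB).
The limit corresponds to 10^(86.5/10) = 4.467e+08; subtracting the fixed part leaves 3.395e+08 for the shot-blast cabinet, i.e. 85.31 dB.
Required insertion loss = 103.0 − 85.31 = 17.69 dB.

17.7 dB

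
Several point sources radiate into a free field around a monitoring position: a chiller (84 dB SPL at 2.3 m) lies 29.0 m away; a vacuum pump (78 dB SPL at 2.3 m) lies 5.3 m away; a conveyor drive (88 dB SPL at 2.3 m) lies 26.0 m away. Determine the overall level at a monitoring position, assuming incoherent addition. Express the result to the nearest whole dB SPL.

First find each source's level at the receiver (point-source: −20·log₁₀(r/r_ref)), then combine on an intensity basis.
chiller: 84 − 20·log₁₀(29.0/2.3) = 84 − 22.01 = 61.99 dB SPL.
vacuum pump: 78 − 20·log₁₀(5.3/2.3) = 78 − 7.25 = 70.75 dB SPL.
conveyor drive: 88 − 20·log₁₀(26.0/2.3) = 88 − 21.06 = 66.94 dB SPL.
Σ 10^(L/10) = 1.840e+07 → L_total = 10·log₁₀(1.840e+07) = 72.65 dB SPL.

73 dB SPL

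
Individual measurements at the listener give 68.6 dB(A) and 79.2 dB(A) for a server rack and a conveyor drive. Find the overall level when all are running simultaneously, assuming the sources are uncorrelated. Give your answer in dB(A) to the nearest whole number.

80 dB(A)

For uncorrelated sources the intensities add, so convert each level to linear form, sum, and take 10·log₁₀ of the total.
Σ 10^(L/10) = 10^(68.6/10) + 10^(79.2/10) = 9.042e+07.
L_total = 10·log₁₀(9.042e+07) = 79.56 dB(A).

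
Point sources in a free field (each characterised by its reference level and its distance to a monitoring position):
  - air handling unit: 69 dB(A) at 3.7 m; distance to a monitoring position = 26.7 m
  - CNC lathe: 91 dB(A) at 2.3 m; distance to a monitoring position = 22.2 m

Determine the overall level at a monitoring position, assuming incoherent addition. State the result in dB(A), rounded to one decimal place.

71.4 dB(A)

Propagate each source to the receiver with L = L_ref − 20·log₁₀(r/r_ref), then add intensities.
air handling unit: 69 − 20·log₁₀(26.7/3.7) = 69 − 17.17 = 51.83 dB(A).
CNC lathe: 91 − 20·log₁₀(22.2/2.3) = 91 − 19.69 = 71.31 dB(A).
Σ 10^(L/10) = 1.367e+07 → L_total = 10·log₁₀(1.367e+07) = 71.36 dB(A).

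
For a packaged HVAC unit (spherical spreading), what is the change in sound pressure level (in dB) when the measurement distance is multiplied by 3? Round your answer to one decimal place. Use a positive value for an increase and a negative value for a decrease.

-9.5 dB

A point source loses 6 dB per doubling of distance; generally ΔL = −20·log₁₀(r₂/r₁).
ΔL = −20·log₁₀(3) = -9.54 dB.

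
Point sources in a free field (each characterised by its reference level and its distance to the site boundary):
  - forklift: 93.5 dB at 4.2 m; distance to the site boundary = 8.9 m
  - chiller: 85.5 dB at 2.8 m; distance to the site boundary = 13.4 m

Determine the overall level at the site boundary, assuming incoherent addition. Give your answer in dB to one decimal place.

Apply inverse-square spreading to bring every level to the receiver, then sum 10^(L/10).
forklift: 93.5 − 20·log₁₀(8.9/4.2) = 93.5 − 6.52 = 86.98 dB.
chiller: 85.5 − 20·log₁₀(13.4/2.8) = 85.5 − 13.60 = 71.90 dB.
Σ 10^(L/10) = 5.141e+08 → L_total = 10·log₁₀(5.141e+08) = 87.11 dB.

87.1 dB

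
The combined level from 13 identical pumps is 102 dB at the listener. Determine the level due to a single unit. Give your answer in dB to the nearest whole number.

13 equal contributions raise the level by 10·log₁₀ 13 = 11.139 dB, so each unit alone gives 102 − 11.139.

91 dB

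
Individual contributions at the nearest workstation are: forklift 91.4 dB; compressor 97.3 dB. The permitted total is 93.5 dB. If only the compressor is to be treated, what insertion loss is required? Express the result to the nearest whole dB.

Everything except the compressor sums to 10^(91.4/10) = 1.380e+09 in linear terms, 91.40 dB.
The limit corresponds to 10^(93.5/10) = 2.239e+09; subtracting the fixed part leaves 8.583e+08 for the compressor, i.e. 89.34 dB.
Required insertion loss = 97.3 − 89.34 = 7.96 dB.

8 dB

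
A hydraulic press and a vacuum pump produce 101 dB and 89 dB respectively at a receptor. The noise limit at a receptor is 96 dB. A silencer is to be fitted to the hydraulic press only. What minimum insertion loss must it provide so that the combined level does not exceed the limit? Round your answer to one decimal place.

6.0 dB

Everything except the hydraulic press sums to 10^(89/10) = 7.943e+08 in linear terms, 89.00 dB.
The limit corresponds to 10^(96/10) = 3.981e+09; subtracting the fixed part leaves 3.187e+09 for the hydraulic press, i.e. 95.03 dB.
So the hydraulic press must be reduced from 101 to 95.03 dB: IL = 5.97 dB.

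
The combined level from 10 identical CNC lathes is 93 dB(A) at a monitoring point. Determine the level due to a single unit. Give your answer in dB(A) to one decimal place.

Dividing the total intensity by 10 lowers the level by 10·log₁₀ 10 = 10.000 dB: L₁ = 93 − 10.000.

83.0 dB(A)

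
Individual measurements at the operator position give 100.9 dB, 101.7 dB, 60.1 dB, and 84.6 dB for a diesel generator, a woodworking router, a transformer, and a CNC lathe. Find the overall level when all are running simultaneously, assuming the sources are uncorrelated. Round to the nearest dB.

104 dB

Incoherent sources combine by intensity addition: L_total = 10·log₁₀(Σ 10^(L_i/10)).
Σ 10^(L/10) = 10^(100.9/10) + 10^(101.7/10) + 10^(60.1/10) + 10^(84.6/10) = 2.738e+10.
L_total = 10·log₁₀(2.738e+10) = 104.37 dB.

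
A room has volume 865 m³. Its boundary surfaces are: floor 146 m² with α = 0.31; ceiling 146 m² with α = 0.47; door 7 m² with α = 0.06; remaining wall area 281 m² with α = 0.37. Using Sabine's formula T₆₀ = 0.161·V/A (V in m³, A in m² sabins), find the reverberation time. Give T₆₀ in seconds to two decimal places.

0.64 s

Summing Sᵢαᵢ: 146·0.31 + 146·0.47 + 7·0.06 + 281·0.37 = 218.27 m².
T₆₀ = 0.161·V/A = 0.161·865/218.27 = 0.638 s.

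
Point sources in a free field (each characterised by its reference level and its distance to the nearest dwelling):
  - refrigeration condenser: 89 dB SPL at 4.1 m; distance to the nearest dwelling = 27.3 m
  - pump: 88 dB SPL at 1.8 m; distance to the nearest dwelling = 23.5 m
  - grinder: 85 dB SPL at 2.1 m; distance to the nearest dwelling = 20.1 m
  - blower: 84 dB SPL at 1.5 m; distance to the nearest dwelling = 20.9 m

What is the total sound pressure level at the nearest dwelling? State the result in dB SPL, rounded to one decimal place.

First find each source's level at the receiver (point-source: −20·log₁₀(r/r_ref)), then combine on an intensity basis.
refrigeration condenser: 89 − 20·log₁₀(27.3/4.1) = 89 − 16.47 = 72.53 dB SPL.
pump: 88 − 20·log₁₀(23.5/1.8) = 88 − 22.32 = 65.68 dB SPL.
grinder: 85 − 20·log₁₀(20.1/2.1) = 85 − 19.62 = 65.38 dB SPL.
blower: 84 − 20·log₁₀(20.9/1.5) = 84 − 22.88 = 61.12 dB SPL.
Σ 10^(L/10) = 2.636e+07 → L_total = 10·log₁₀(2.636e+07) = 74.21 dB SPL.

74.2 dB SPL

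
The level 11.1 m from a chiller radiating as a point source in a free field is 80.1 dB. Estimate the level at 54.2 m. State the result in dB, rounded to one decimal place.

66.3 dB

Spherical spreading from a point source gives a 20·log₁₀(r₂/r₁) drop.
L₂ = 80.1 − 20·log₁₀(54.2/11.1) = 80.1 − 13.774 = 66.33 dB.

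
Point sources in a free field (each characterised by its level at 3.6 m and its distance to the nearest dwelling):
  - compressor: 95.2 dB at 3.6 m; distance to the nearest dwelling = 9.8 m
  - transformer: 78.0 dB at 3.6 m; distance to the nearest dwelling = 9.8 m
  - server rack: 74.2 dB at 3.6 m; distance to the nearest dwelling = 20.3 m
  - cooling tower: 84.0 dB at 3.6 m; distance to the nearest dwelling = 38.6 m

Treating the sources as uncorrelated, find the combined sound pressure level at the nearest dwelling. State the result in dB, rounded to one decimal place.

86.6 dB

Propagate each source to the receiver with L = L_ref − 20·log₁₀(r/r_ref), then add intensities.
compressor: 95.2 − 20·log₁₀(9.8/3.6) = 95.2 − 8.70 = 86.50 dB.
transformer: 78.0 − 20·log₁₀(9.8/3.6) = 78.0 − 8.70 = 69.30 dB.
server rack: 74.2 − 20·log₁₀(20.3/3.6) = 74.2 − 15.02 = 59.18 dB.
cooling tower: 84.0 − 20·log₁₀(38.6/3.6) = 84.0 − 20.61 = 63.39 dB.
Σ 10^(L/10) = 4.584e+08 → L_total = 10·log₁₀(4.584e+08) = 86.61 dB.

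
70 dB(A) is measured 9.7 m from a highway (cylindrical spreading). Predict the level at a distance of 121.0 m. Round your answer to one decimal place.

59.0 dB(A)

Line-source attenuation: ΔL = 10·log₁₀(r₂/r₁) = 10·log₁₀(121.0/9.7) = 10.960 dB.
L₂ = 70 − 10·log₁₀(121.0/9.7) = 70 − 10.960 = 59.04 dB(A).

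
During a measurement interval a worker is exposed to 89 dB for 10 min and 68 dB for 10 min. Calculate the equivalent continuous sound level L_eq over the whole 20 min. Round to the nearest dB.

Weight each interval's intensity by its duration and average over T = 20 min:
Σ tᵢ·10^(Lᵢ/10) = 10·10^(89/10) + 10·10^(68/10) = 8.006e+09.
L_eq = 10·log₁₀(8.006e+09/20) = 86.02 dB.

86 dB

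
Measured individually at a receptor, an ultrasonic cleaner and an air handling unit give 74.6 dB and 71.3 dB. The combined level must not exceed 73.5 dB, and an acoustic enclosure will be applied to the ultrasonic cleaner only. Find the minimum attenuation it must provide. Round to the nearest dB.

5 dB

Everything except the ultrasonic cleaner sums to 10^(71.3/10) = 1.349e+07 in linear terms, 71.30 dB.
The limit corresponds to 10^(73.5/10) = 2.239e+07; subtracting the fixed part leaves 8.898e+06 for the ultrasonic cleaner, i.e. 69.49 dB.
So the ultrasonic cleaner must be reduced from 74.6 to 69.49 dB: IL = 5.11 dB.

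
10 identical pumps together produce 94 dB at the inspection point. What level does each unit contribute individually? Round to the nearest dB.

10 equal contributions raise the level by 10·log₁₀ 10 = 10.000 dB, so each unit alone gives 94 − 10.000.

84 dB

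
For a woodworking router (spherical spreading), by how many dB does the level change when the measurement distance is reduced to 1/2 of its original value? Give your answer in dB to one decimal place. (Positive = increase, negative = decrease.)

Point-source spreading: ΔL = −20·log₁₀(r₂/r₁).
ΔL = −20·log₁₀(0.5) = +6.02 dB.

+6.0 dB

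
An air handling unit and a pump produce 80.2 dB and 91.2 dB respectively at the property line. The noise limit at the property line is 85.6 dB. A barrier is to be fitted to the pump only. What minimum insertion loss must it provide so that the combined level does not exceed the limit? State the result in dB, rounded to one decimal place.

7.1 dB

Fixed contribution from the other source: Σ 10^(L/10) = 10^(80.2/10) = 1.047e+08 (80.20 dB).
To meet 85.6 dB overall, the treated pump may contribute at most 10^(85.6/10) − 1.047e+08 = 2.584e+08, i.e. 84.12 dB.
Required insertion loss = 91.2 − 84.12 = 7.08 dB.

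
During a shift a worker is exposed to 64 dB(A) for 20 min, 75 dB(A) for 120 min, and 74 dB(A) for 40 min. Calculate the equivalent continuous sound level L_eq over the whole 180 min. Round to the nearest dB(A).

The energy average is taken in the linear domain: L_eq = 10·log₁₀[(Σ tᵢ·10^(Lᵢ/10))/T], T = 180 min.
Σ tᵢ·10^(Lᵢ/10) = 20·10^(64/10) + 120·10^(75/10) + 40·10^(74/10) = 4.850e+09.
L_eq = 10·log₁₀(4.850e+09/180) = 74.30 dB(A).

74 dB(A)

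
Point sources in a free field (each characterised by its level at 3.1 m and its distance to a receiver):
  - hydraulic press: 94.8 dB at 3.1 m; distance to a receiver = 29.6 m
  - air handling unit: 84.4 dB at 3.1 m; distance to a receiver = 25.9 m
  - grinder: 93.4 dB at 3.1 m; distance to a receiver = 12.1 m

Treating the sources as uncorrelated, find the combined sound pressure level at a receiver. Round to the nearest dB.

First find each source's level at the receiver (point-source: −20·log₁₀(r/r_ref)), then combine on an intensity basis.
hydraulic press: 94.8 − 20·log₁₀(29.6/3.1) = 94.8 − 19.60 = 75.20 dB.
air handling unit: 84.4 − 20·log₁₀(25.9/3.1) = 84.4 − 18.44 = 65.96 dB.
grinder: 93.4 − 20·log₁₀(12.1/3.1) = 93.4 − 11.83 = 81.57 dB.
Σ 10^(L/10) = 1.807e+08 → L_total = 10·log₁₀(1.807e+08) = 82.57 dB.

83 dB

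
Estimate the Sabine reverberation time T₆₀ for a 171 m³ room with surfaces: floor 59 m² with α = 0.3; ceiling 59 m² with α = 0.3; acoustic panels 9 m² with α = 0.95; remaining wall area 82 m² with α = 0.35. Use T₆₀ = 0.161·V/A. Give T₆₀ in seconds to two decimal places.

0.38 s

Total absorption A = 59·0.3 + 59·0.3 + 9·0.95 + 82·0.35 = 72.65 m² sabins.
T₆₀ = 0.161·V/A = 0.161·171/72.65 = 0.379 s.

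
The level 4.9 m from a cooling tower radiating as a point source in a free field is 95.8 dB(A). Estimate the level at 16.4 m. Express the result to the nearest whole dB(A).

Spherical spreading from a point source gives a 20·log₁₀(r₂/r₁) drop.
L₂ = 95.8 − 20·log₁₀(16.4/4.9) = 95.8 − 10.493 = 85.31 dB(A).

85 dB(A)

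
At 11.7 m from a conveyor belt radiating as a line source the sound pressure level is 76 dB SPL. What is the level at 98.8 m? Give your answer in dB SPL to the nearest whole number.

For a line source, L₂ = L₁ − 10·log₁₀(r₂/r₁).
L₂ = 76 − 10·log₁₀(98.8/11.7) = 76 − 9.266 = 66.73 dB SPL.

67 dB SPL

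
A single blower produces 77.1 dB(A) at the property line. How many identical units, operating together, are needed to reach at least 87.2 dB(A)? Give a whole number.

11

Need L₁ + 10·log₁₀ N ≥ 87.2, i.e. log₁₀ N ≥ 1.01.
N ≥ 10^(10.1/10) = 10.233, so N = 11.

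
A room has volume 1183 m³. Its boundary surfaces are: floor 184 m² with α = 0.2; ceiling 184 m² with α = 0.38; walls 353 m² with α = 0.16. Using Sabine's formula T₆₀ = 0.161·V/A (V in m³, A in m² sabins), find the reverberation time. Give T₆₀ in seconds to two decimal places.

1.17 s

Total absorption A = 184·0.2 + 184·0.38 + 353·0.16 = 163.20 m² sabins.
T₆₀ = 0.161 × 1183 / 163.20 = 1.167 s.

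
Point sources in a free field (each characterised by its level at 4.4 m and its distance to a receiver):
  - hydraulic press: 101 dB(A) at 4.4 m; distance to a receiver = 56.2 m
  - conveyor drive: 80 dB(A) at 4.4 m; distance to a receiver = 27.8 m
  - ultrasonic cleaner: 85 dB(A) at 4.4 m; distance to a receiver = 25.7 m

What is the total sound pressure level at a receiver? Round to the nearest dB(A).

79 dB(A)

Propagate each source to the receiver with L = L_ref − 20·log₁₀(r/r_ref), then add intensities.
hydraulic press: 101 − 20·log₁₀(56.2/4.4) = 101 − 22.13 = 78.87 dB(A).
conveyor drive: 80 − 20·log₁₀(27.8/4.4) = 80 − 16.01 = 63.99 dB(A).
ultrasonic cleaner: 85 − 20·log₁₀(25.7/4.4) = 85 − 15.33 = 69.67 dB(A).
Σ 10^(L/10) = 8.894e+07 → L_total = 10·log₁₀(8.894e+07) = 79.49 dB(A).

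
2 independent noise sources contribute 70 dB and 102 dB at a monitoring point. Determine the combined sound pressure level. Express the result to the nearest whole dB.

102 dB

Incoherent sources combine by intensity addition: L_total = 10·log₁₀(Σ 10^(L_i/10)).
Σ 10^(L/10) = 10^(70/10) + 10^(102/10) = 1.586e+10.
L_total = 10·log₁₀(1.586e+10) = 102.00 dB.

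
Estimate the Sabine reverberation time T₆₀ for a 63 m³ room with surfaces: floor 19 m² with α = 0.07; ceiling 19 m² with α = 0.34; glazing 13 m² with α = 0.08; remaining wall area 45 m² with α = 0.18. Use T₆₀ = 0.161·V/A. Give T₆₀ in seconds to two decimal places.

0.60 s

A = Σ Sᵢαᵢ = 19·0.07 + 19·0.34 + 13·0.08 + 45·0.18 = 16.93 m².
T₆₀ = 0.161·V/A = 0.161·63/16.93 = 0.599 s.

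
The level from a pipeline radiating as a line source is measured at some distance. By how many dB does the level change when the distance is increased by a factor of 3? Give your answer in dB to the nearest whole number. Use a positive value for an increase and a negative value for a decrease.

-5 dB

Line-source spreading: ΔL = −10·log₁₀(r₂/r₁).
ΔL = −10·log₁₀(3) = -4.77 dB.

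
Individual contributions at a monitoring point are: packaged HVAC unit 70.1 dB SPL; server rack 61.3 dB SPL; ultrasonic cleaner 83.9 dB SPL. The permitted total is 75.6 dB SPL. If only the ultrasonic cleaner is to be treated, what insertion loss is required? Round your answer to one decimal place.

The untreated sources together contribute 10^(70.1/10) + 10^(61.3/10) = 1.158e+07, i.e. 70.64 dB SPL.
The limit corresponds to 10^(75.6/10) = 3.631e+07; subtracting the fixed part leaves 2.473e+07 for the ultrasonic cleaner, i.e. 73.93 dB SPL.
Required insertion loss = 83.9 − 73.93 = 9.97 dB.

10.0 dB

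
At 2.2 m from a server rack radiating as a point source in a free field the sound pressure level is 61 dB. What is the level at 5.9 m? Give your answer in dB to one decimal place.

52.4 dB

Spherical spreading from a point source gives a 20·log₁₀(r₂/r₁) drop.
L₂ = 61 − 20·log₁₀(5.9/2.2) = 61 − 8.569 = 52.43 dB.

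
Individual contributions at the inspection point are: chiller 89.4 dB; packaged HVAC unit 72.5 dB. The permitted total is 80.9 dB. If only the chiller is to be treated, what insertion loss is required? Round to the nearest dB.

Fixed contribution from the other source: Σ 10^(L/10) = 10^(72.5/10) = 1.778e+07 (72.50 dB).
To meet 80.9 dB overall, the treated chiller may contribute at most 10^(80.9/10) − 1.778e+07 = 1.052e+08, i.e. 80.22 dB.
Required insertion loss = 89.4 − 80.22 = 9.18 dB.

9 dB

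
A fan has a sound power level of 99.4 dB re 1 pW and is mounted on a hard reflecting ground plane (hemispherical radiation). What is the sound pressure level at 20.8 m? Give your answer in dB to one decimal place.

65.1 dB

L_p = L_w − 10·log₁₀(2π·r²) with r = 20.8 m.
2π·r² = 2718 m², 10·log₁₀ of that is 34.343 dB.
L_p = 99.4 − 34.343 = 65.06 dB.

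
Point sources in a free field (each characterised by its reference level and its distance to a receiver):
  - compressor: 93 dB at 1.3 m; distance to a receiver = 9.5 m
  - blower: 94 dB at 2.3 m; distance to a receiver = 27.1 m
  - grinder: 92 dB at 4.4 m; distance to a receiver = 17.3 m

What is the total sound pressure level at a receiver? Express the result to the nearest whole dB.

Propagate each source to the receiver with L = L_ref − 20·log₁₀(r/r_ref), then add intensities.
compressor: 93 − 20·log₁₀(9.5/1.3) = 93 − 17.28 = 75.72 dB.
blower: 94 − 20·log₁₀(27.1/2.3) = 94 − 21.42 = 72.58 dB.
grinder: 92 − 20·log₁₀(17.3/4.4) = 92 − 11.89 = 80.11 dB.
Σ 10^(L/10) = 1.580e+08 → L_total = 10·log₁₀(1.580e+08) = 81.99 dB.

82 dB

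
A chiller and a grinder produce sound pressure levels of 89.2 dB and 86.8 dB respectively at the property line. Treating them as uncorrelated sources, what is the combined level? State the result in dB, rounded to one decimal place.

For uncorrelated sources the intensities add, so convert each level to linear form, sum, and take 10·log₁₀ of the total.
Σ 10^(L/10) = 10^(89.2/10) + 10^(86.8/10) = 1.310e+09.
L_total = 10·log₁₀(1.310e+09) = 91.17 dB.

91.2 dB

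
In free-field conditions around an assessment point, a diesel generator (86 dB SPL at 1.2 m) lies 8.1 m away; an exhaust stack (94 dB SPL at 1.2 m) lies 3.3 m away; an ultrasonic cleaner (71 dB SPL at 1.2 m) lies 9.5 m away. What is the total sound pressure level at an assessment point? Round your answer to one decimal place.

Apply inverse-square spreading to bring every level to the receiver, then sum 10^(L/10).
diesel generator: 86 − 20·log₁₀(8.1/1.2) = 86 − 16.59 = 69.41 dB SPL.
exhaust stack: 94 − 20·log₁₀(3.3/1.2) = 94 − 8.79 = 85.21 dB SPL.
ultrasonic cleaner: 71 − 20·log₁₀(9.5/1.2) = 71 − 17.97 = 53.03 dB SPL.
Σ 10^(L/10) = 3.411e+08 → L_total = 10·log₁₀(3.411e+08) = 85.33 dB SPL.

85.3 dB SPL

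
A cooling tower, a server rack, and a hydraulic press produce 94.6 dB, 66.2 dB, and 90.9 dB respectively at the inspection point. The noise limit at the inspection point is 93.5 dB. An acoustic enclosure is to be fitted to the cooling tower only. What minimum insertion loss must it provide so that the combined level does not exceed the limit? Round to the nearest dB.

Fixed contribution from the other sources: Σ 10^(L/10) = 10^(66.2/10) + 10^(90.9/10) = 1.234e+09 (90.91 dB).
The limit corresponds to 10^(93.5/10) = 2.239e+09; subtracting the fixed part leaves 1.004e+09 for the cooling tower, i.e. 90.02 dB.
Required insertion loss = 94.6 − 90.02 = 4.58 dB.

5 dB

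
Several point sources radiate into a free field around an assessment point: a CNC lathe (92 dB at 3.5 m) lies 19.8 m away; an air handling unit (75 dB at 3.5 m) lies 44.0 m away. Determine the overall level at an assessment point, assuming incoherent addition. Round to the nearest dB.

First find each source's level at the receiver (point-source: −20·log₁₀(r/r_ref)), then combine on an intensity basis.
CNC lathe: 92 − 20·log₁₀(19.8/3.5) = 92 − 15.05 = 76.95 dB.
air handling unit: 75 − 20·log₁₀(44.0/3.5) = 75 − 21.99 = 53.01 dB.
Σ 10^(L/10) = 4.972e+07 → L_total = 10·log₁₀(4.972e+07) = 76.97 dB.

77 dB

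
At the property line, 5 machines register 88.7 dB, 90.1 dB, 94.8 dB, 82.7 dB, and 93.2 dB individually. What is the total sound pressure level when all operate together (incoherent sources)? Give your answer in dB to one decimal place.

98.5 dB

Incoherent sources combine by intensity addition: L_total = 10·log₁₀(Σ 10^(L_i/10)).
Σ 10^(L/10) = 10^(88.7/10) + 10^(90.1/10) + 10^(94.8/10) + 10^(82.7/10) + 10^(93.2/10) = 7.060e+09.
L_total = 10·log₁₀(7.060e+09) = 98.49 dB.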